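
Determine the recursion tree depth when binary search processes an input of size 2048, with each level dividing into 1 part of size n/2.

For divide and conquer with division factor 2:

Problem sizes at each level:
Level 0: 2048
Level 1: 1024
Level 2: 512
Level 3: 256
Level 4: 128
Level 5: 64
Level 6: 32
Level 7: 16
Level 8: 8
Level 9: 4
Level 10: 2
Level 11: 1

The root is level 0 and the size-1 base case is level 11 (the tree spans levels 0 through 11, i.e. 12 levels counting the root), so the depth is the number of divisions: log_2(2048) = 11

The recursion tree depth is log_2(2048) = 11. At each level, the problem size is divided by 2, so it takes 11 divisions to reduce to a base case of size 1. The algorithm makes 1 recursive call at each level.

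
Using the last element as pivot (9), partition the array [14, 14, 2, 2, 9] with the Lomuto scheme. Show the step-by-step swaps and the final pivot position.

Lomuto partition with pivot = 9:

Initial array: [14, 14, 2, 2, 9]

arr[0]=14 > 9: no swap
arr[1]=14 > 9: no swap
arr[2]=2 <= 9: swap with position 0, array becomes [2, 14, 14, 2, 9]
arr[3]=2 <= 9: swap with position 1, array becomes [2, 2, 14, 14, 9]

Place pivot at position 2: [2, 2, 9, 14, 14]
Pivot position: 2

After partitioning with pivot 9, the array becomes [2, 2, 9, 14, 14]. The pivot is placed at index 2. All elements to the left of the pivot are <= 9, and all elements to the right are > 9.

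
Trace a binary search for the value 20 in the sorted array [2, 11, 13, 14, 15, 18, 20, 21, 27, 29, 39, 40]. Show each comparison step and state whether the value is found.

Binary search for 20 in [2, 11, 13, 14, 15, 18, 20, 21, 27, 29, 39, 40]:

lo=0, hi=11, mid=5, arr[mid]=18 -> 18 < 20, search right half
lo=6, hi=11, mid=8, arr[mid]=27 -> 27 > 20, search left half
lo=6, hi=7, mid=6, arr[mid]=20 -> Found target at index 6!

Binary search finds 20 at index 6 after 3 comparisons. The search repeatedly halves the search space by comparing with the middle element.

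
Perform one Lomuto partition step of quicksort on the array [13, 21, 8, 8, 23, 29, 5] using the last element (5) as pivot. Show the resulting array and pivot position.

Lomuto partition with pivot = 5:

Initial array: [13, 21, 8, 8, 23, 29, 5]

arr[0]=13 > 5: no swap
arr[1]=21 > 5: no swap
arr[2]=8 > 5: no swap
arr[3]=8 > 5: no swap
arr[4]=23 > 5: no swap
arr[5]=29 > 5: no swap

Place pivot at position 0: [5, 21, 8, 8, 23, 29, 13]
Pivot position: 0

After partitioning with pivot 5, the array becomes [5, 21, 8, 8, 23, 29, 13]. The pivot is placed at index 0. All elements to the left of the pivot are <= 5, and all elements to the right are > 5.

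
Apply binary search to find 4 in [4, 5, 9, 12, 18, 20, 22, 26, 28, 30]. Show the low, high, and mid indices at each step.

Binary search for 4 in [4, 5, 9, 12, 18, 20, 22, 26, 28, 30]:

lo=0, hi=9, mid=4, arr[mid]=18 -> 18 > 4, search left half
lo=0, hi=3, mid=1, arr[mid]=5 -> 5 > 4, search left half
lo=0, hi=0, mid=0, arr[mid]=4 -> Found target at index 0!

Binary search finds 4 at index 0 after 3 comparisons. The search repeatedly halves the search space by comparing with the middle element.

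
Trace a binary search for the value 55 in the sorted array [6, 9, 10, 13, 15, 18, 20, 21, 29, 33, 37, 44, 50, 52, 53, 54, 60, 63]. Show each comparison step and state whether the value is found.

Binary search for 55 in [6, 9, 10, 13, 15, 18, 20, 21, 29, 33, 37, 44, 50, 52, 53, 54, 60, 63]:

lo=0, hi=17, mid=8, arr[mid]=29 -> 29 < 55, search right half
lo=9, hi=17, mid=13, arr[mid]=52 -> 52 < 55, search right half
lo=14, hi=17, mid=15, arr[mid]=54 -> 54 < 55, search right half
lo=16, hi=17, mid=16, arr[mid]=60 -> 60 > 55, search left half
lo=16 > hi=15, target 55 not found

Binary search determines that 55 is not in the array after 4 comparisons. The search space was exhausted without finding the target.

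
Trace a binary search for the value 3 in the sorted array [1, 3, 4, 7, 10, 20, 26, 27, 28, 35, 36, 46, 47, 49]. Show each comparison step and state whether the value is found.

Binary search for 3 in [1, 3, 4, 7, 10, 20, 26, 27, 28, 35, 36, 46, 47, 49]:

lo=0, hi=13, mid=6, arr[mid]=26 -> 26 > 3, search left half
lo=0, hi=5, mid=2, arr[mid]=4 -> 4 > 3, search left half
lo=0, hi=1, mid=0, arr[mid]=1 -> 1 < 3, search right half
lo=1, hi=1, mid=1, arr[mid]=3 -> Found target at index 1!

Binary search finds 3 at index 1 after 4 comparisons. The search repeatedly halves the search space by comparing with the middle element.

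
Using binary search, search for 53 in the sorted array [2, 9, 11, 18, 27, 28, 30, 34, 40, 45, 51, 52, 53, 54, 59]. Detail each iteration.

Binary search for 53 in [2, 9, 11, 18, 27, 28, 30, 34, 40, 45, 51, 52, 53, 54, 59]:

lo=0, hi=14, mid=7, arr[mid]=34 -> 34 < 53, search right half
lo=8, hi=14, mid=11, arr[mid]=52 -> 52 < 53, search right half
lo=12, hi=14, mid=13, arr[mid]=54 -> 54 > 53, search left half
lo=12, hi=12, mid=12, arr[mid]=53 -> Found target at index 12!

Binary search finds 53 at index 12 after 4 comparisons. The search repeatedly halves the search space by comparing with the middle element.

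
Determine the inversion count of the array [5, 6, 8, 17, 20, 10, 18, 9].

Finding inversions in [5, 6, 8, 17, 20, 10, 18, 9]:

(3, 5): arr[3]=17 > arr[5]=10
(3, 7): arr[3]=17 > arr[7]=9
(4, 5): arr[4]=20 > arr[5]=10
(4, 6): arr[4]=20 > arr[6]=18
(4, 7): arr[4]=20 > arr[7]=9
(5, 7): arr[5]=10 > arr[7]=9
(6, 7): arr[6]=18 > arr[7]=9

Total inversions: 7

The array has 7 inversion(s): (3,5), (3,7), (4,5), (4,6), (4,7), (5,7), (6,7). Each pair (i,j) satisfies i < j and arr[i] > arr[j].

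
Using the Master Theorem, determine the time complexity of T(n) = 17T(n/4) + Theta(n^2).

Master Theorem for T(n) = 17T(n/4) + O(n^2):

a = 17, b = 4, c = 2
log_b(a) = log_4(17) = 2.0437

Case 1: c = 2 < log_4(17) = 2.0437
T(n) = O(n^(log_4 17))

For T(n) = 17T(n/4) + O(n^2): log_4(17) = 2.0437. This is Case 1 of the Master Theorem (c < log_b(a), work dominated by leaves), giving O(n^(log_4 17)).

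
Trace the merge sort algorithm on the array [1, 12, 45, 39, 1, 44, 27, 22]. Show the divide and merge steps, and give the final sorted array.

Merge sort trace:

Split: [1, 12, 45, 39, 1, 44, 27, 22] -> [1, 12, 45, 39] and [1, 44, 27, 22]
  Split: [1, 12, 45, 39] -> [1, 12] and [45, 39]
    Split: [1, 12] -> [1] and [12]
    Merge: [1] + [12] -> [1, 12]
    Split: [45, 39] -> [45] and [39]
    Merge: [45] + [39] -> [39, 45]
  Merge: [1, 12] + [39, 45] -> [1, 12, 39, 45]
  Split: [1, 44, 27, 22] -> [1, 44] and [27, 22]
    Split: [1, 44] -> [1] and [44]
    Merge: [1] + [44] -> [1, 44]
    Split: [27, 22] -> [27] and [22]
    Merge: [27] + [22] -> [22, 27]
  Merge: [1, 44] + [22, 27] -> [1, 22, 27, 44]
Merge: [1, 12, 39, 45] + [1, 22, 27, 44] -> [1, 1, 12, 22, 27, 39, 44, 45]

Final sorted array: [1, 1, 12, 22, 27, 39, 44, 45]

The merge sort proceeds by recursively splitting the array and merging sorted halves.
After all merges, the sorted array is [1, 1, 12, 22, 27, 39, 44, 45].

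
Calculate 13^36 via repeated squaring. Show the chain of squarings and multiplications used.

Computing 13^36 by squaring (build up from 13^1; each line after the first costs one multiplication):

13^1 = 13
13^2 = (13^1)^2 = 13^2 = 169
13^4 = (13^2)^2 = 169^2 = 28561
13^8 = (13^4)^2 = 28561^2 = 815730721
13^9 = 13 * 13^8 = 13 * 815730721 = 10604499373
13^18 = (13^9)^2 = 10604499373^2 = 112455406951957393129
13^36 = (13^18)^2 = 112455406951957393129^2 = 12646218552730347184269489080961456410641

Result: 12646218552730347184269489080961456410641
Multiplications needed: 6 (6 lines after 13^1)

13^36 = 12646218552730347184269489080961456410641. Using exponentiation by squaring, this requires 6 multiplications. The key idea: if the exponent is even, square the half-power; if odd, multiply by the base once.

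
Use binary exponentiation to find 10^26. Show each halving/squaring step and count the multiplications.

Computing 10^26 by squaring (build up from 10^1; each line after the first costs one multiplication):

10^1 = 10
10^2 = (10^1)^2 = 10^2 = 100
10^3 = 10 * 10^2 = 10 * 100 = 1000
10^6 = (10^3)^2 = 1000^2 = 1000000
10^12 = (10^6)^2 = 1000000^2 = 1000000000000
10^13 = 10 * 10^12 = 10 * 1000000000000 = 10000000000000
10^26 = (10^13)^2 = 10000000000000^2 = 100000000000000000000000000

Result: 100000000000000000000000000
Multiplications needed: 6 (6 lines after 10^1)

10^26 = 100000000000000000000000000. Using exponentiation by squaring, this requires 6 multiplications. The key idea: if the exponent is even, square the half-power; if odd, multiply by the base once.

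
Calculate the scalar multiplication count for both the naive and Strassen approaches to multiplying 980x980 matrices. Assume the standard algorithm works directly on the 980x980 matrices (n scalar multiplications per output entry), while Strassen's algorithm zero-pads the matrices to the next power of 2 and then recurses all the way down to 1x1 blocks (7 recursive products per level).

Matrix multiplication for 980x980 matrices:

Strassen's algorithm requires power-of-2 dimensions. Pad 980x980 to 1024x1024 (next power of 2).

Standard algorithm: 980^3 = 941192000 multiplications
Strassen's algorithm: 7^(log2(1024)) = 7^10 = 282475249 multiplications
Savings: 941192000 - 282475249 = 658716751 multiplications

Standard: 941192000 multiplications (980^3). Strassen: 282475249 multiplications (7^10, after padding to 1024x1024). Strassen reduces 8 recursive multiplications to 7 at each level.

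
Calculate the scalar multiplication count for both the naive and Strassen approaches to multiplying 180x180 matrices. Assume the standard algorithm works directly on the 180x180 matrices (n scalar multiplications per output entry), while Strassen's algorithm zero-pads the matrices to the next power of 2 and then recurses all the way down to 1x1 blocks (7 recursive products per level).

Matrix multiplication for 180x180 matrices:

Strassen's algorithm requires power-of-2 dimensions. Pad 180x180 to 256x256 (next power of 2).

Standard algorithm: 180^3 = 5832000 multiplications
Strassen's algorithm: 7^(log2(256)) = 7^8 = 5764801 multiplications
Savings: 5832000 - 5764801 = 67199 multiplications

Standard: 5832000 multiplications (180^3). Strassen: 5764801 multiplications (7^8, after padding to 256x256). Strassen reduces 8 recursive multiplications to 7 at each level.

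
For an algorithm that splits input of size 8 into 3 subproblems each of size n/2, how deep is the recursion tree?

For divide and conquer with division factor 2:

Problem sizes at each level:
Level 0: 8
Level 1: 4
Level 2: 2
Level 3: 1

The root is level 0 and the size-1 base case is level 3 (the tree spans levels 0 through 3, i.e. 4 levels counting the root), so the depth is the number of divisions: log_2(8) = 3

The recursion tree depth is log_2(8) = 3. At each level, the problem size is divided by 2, so it takes 3 divisions to reduce to a base case of size 1. The algorithm makes 3 recursive calls at each level.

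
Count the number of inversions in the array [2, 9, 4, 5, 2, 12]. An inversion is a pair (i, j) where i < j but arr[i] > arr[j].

Finding inversions in [2, 9, 4, 5, 2, 12]:

(1, 2): arr[1]=9 > arr[2]=4
(1, 3): arr[1]=9 > arr[3]=5
(1, 4): arr[1]=9 > arr[4]=2
(2, 4): arr[2]=4 > arr[4]=2
(3, 4): arr[3]=5 > arr[4]=2

Total inversions: 5

The array has 5 inversion(s): (1,2), (1,3), (1,4), (2,4), (3,4). Each pair (i,j) satisfies i < j and arr[i] > arr[j].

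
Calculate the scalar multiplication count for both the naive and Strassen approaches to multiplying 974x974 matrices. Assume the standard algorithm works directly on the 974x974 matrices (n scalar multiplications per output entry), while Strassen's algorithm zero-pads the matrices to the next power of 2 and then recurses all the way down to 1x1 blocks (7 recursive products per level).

Matrix multiplication for 974x974 matrices:

Strassen's algorithm requires power-of-2 dimensions. Pad 974x974 to 1024x1024 (next power of 2).

Standard algorithm: 974^3 = 924010424 multiplications
Strassen's algorithm: 7^(log2(1024)) = 7^10 = 282475249 multiplications
Savings: 924010424 - 282475249 = 641535175 multiplications

Standard: 924010424 multiplications (974^3). Strassen: 282475249 multiplications (7^10, after padding to 1024x1024). Strassen reduces 8 recursive multiplications to 7 at each level.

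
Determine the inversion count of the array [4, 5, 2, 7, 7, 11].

Finding inversions in [4, 5, 2, 7, 7, 11]:

(0, 2): arr[0]=4 > arr[2]=2
(1, 2): arr[1]=5 > arr[2]=2

Total inversions: 2

The array has 2 inversion(s): (0,2), (1,2). Each pair (i,j) satisfies i < j and arr[i] > arr[j].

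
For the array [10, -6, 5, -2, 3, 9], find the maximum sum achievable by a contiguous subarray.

Using Kadane's algorithm on [10, -6, 5, -2, 3, 9]:

Scanning through the array:
Position 1 (value -6): max_ending_here = 4, max_so_far = 10
Position 2 (value 5): max_ending_here = 9, max_so_far = 10
Position 3 (value -2): max_ending_here = 7, max_so_far = 10
Position 4 (value 3): max_ending_here = 10, max_so_far = 10
Position 5 (value 9): max_ending_here = 19, max_so_far = 19

Maximum subarray: [10, -6, 5, -2, 3, 9]
Maximum sum: 19

The maximum subarray is [10, -6, 5, -2, 3, 9] with sum 19. This subarray runs from index 0 to index 5.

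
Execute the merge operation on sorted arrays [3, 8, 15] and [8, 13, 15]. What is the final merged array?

Merging process:

Compare 3 vs 8: take 3 from left. Merged: [3]
Compare 8 vs 8: take 8 from left. Merged: [3, 8]
Compare 15 vs 8: take 8 from right. Merged: [3, 8, 8]
Compare 15 vs 13: take 13 from right. Merged: [3, 8, 8, 13]
Compare 15 vs 15: take 15 from left. Merged: [3, 8, 8, 13, 15]
Append remaining from right: [15]. Merged: [3, 8, 8, 13, 15, 15]

Final merged array: [3, 8, 8, 13, 15, 15]
Total comparisons: 5

The merged array is [3, 8, 8, 13, 15, 15], requiring 5 comparisons. The merge step runs in O(n) time where n is the total number of elements.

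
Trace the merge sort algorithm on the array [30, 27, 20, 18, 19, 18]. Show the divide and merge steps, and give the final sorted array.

Merge sort trace:

Split: [30, 27, 20, 18, 19, 18] -> [30, 27, 20] and [18, 19, 18]
  Split: [30, 27, 20] -> [30] and [27, 20]
    Split: [27, 20] -> [27] and [20]
    Merge: [27] + [20] -> [20, 27]
  Merge: [30] + [20, 27] -> [20, 27, 30]
  Split: [18, 19, 18] -> [18] and [19, 18]
    Split: [19, 18] -> [19] and [18]
    Merge: [19] + [18] -> [18, 19]
  Merge: [18] + [18, 19] -> [18, 18, 19]
Merge: [20, 27, 30] + [18, 18, 19] -> [18, 18, 19, 20, 27, 30]

Final sorted array: [18, 18, 19, 20, 27, 30]

The merge sort proceeds by recursively splitting the array and merging sorted halves.
After all merges, the sorted array is [18, 18, 19, 20, 27, 30].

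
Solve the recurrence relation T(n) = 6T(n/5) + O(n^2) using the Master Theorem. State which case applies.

Master Theorem for T(n) = 6T(n/5) + O(n^2):

a = 6, b = 5, c = 2
log_b(a) = log_5(6) = 1.1133

Case 3: c = 2 > log_5(6) = 1.1133
T(n) = O(n^2) = O(n^2)

For T(n) = 6T(n/5) + O(n^2): log_5(6) = 1.1133. This is Case 3 of the Master Theorem (c > log_b(a), work dominated by root), giving O(n^2).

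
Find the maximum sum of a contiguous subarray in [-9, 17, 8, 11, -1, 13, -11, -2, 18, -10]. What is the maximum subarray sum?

Using Kadane's algorithm on [-9, 17, 8, 11, -1, 13, -11, -2, 18, -10]:

Scanning through the array:
Position 1 (value 17): max_ending_here = 17, max_so_far = 17
Position 2 (value 8): max_ending_here = 25, max_so_far = 25
Position 3 (value 11): max_ending_here = 36, max_so_far = 36
Position 4 (value -1): max_ending_here = 35, max_so_far = 36
Position 5 (value 13): max_ending_here = 48, max_so_far = 48
Position 6 (value -11): max_ending_here = 37, max_so_far = 48
Position 7 (value -2): max_ending_here = 35, max_so_far = 48
Position 8 (value 18): max_ending_here = 53, max_so_far = 53
Position 9 (value -10): max_ending_here = 43, max_so_far = 53

Maximum subarray: [17, 8, 11, -1, 13, -11, -2, 18]
Maximum sum: 53

The maximum subarray is [17, 8, 11, -1, 13, -11, -2, 18] with sum 53. This subarray runs from index 1 to index 8.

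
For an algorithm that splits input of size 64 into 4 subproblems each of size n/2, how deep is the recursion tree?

For divide and conquer with division factor 2:

Problem sizes at each level:
Level 0: 64
Level 1: 32
Level 2: 16
Level 3: 8
Level 4: 4
Level 5: 2
Level 6: 1

The root is level 0 and the size-1 base case is level 6 (the tree spans levels 0 through 6, i.e. 7 levels counting the root), so the depth is the number of divisions: log_2(64) = 6

The recursion tree depth is log_2(64) = 6. At each level, the problem size is divided by 2, so it takes 6 divisions to reduce to a base case of size 1. The algorithm makes 4 recursive calls at each level.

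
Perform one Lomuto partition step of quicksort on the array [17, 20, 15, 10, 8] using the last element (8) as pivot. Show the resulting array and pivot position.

Lomuto partition with pivot = 8:

Initial array: [17, 20, 15, 10, 8]

arr[0]=17 > 8: no swap
arr[1]=20 > 8: no swap
arr[2]=15 > 8: no swap
arr[3]=10 > 8: no swap

Place pivot at position 0: [8, 20, 15, 10, 17]
Pivot position: 0

After partitioning with pivot 8, the array becomes [8, 20, 15, 10, 17]. The pivot is placed at index 0. All elements to the left of the pivot are <= 8, and all elements to the right are > 8.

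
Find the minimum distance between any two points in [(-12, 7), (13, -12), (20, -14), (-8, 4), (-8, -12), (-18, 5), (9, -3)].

Computing all pairwise distances among 7 points:

d((-12, 7), (13, -12)) = 31.4006
d((-12, 7), (20, -14)) = 38.2753
d((-12, 7), (-8, 4)) = 5.0 <-- minimum
d((-12, 7), (-8, -12)) = 19.4165
d((-12, 7), (-18, 5)) = 6.3246
d((-12, 7), (9, -3)) = 23.2594
d((13, -12), (20, -14)) = 7.2801
d((13, -12), (-8, 4)) = 26.4008
d((13, -12), (-8, -12)) = 21.0
d((13, -12), (-18, 5)) = 35.3553
d((13, -12), (9, -3)) = 9.8489
d((20, -14), (-8, 4)) = 33.2866
d((20, -14), (-8, -12)) = 28.0713
d((20, -14), (-18, 5)) = 42.4853
d((20, -14), (9, -3)) = 15.5563
d((-8, 4), (-8, -12)) = 16.0
d((-8, 4), (-18, 5)) = 10.0499
d((-8, 4), (9, -3)) = 18.3848
d((-8, -12), (-18, 5)) = 19.7231
d((-8, -12), (9, -3)) = 19.2354
d((-18, 5), (9, -3)) = 28.1603

Closest pair: (-12, 7) and (-8, 4) with distance 5.0

The closest pair is (-12, 7) and (-8, 4) with Euclidean distance 5.0. For 7 points, brute-force pairwise comparison is shown above. For large n, the divide-and-conquer algorithm (sort by x, recurse on halves, check the dividing strip) achieves O(n log n).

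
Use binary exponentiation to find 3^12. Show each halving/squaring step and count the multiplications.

Computing 3^12 by squaring (build up from 3^1; each line after the first costs one multiplication):

3^1 = 3
3^2 = (3^1)^2 = 3^2 = 9
3^3 = 3 * 3^2 = 3 * 9 = 27
3^6 = (3^3)^2 = 27^2 = 729
3^12 = (3^6)^2 = 729^2 = 531441

Result: 531441
Multiplications needed: 4 (4 lines after 3^1)

3^12 = 531441. Using exponentiation by squaring, this requires 4 multiplications. The key idea: if the exponent is even, square the half-power; if odd, multiply by the base once.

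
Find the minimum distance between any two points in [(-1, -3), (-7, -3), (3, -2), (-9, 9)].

Computing all pairwise distances among 4 points:

d((-1, -3), (-7, -3)) = 6.0
d((-1, -3), (3, -2)) = 4.1231 <-- minimum
d((-1, -3), (-9, 9)) = 14.4222
d((-7, -3), (3, -2)) = 10.0499
d((-7, -3), (-9, 9)) = 12.1655
d((3, -2), (-9, 9)) = 16.2788

Closest pair: (-1, -3) and (3, -2) with distance 4.1231

The closest pair is (-1, -3) and (3, -2) with Euclidean distance 4.1231. For 4 points, brute-force pairwise comparison is shown above. For large n, the divide-and-conquer algorithm (sort by x, recurse on halves, check the dividing strip) achieves O(n log n).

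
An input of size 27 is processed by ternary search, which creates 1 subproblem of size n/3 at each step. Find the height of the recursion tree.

For divide and conquer with division factor 3:

Problem sizes at each level:
Level 0: 27
Level 1: 9
Level 2: 3
Level 3: 1

The root is level 0 and the size-1 base case is level 3 (the tree spans levels 0 through 3, i.e. 4 levels counting the root), so the depth is the number of divisions: log_3(27) = 3

The recursion tree depth is log_3(27) = 3. At each level, the problem size is divided by 3, so it takes 3 divisions to reduce to a base case of size 1. The algorithm makes 1 recursive call at each level.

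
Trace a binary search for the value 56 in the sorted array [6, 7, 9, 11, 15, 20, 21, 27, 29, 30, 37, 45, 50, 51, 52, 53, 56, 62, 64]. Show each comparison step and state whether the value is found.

Binary search for 56 in [6, 7, 9, 11, 15, 20, 21, 27, 29, 30, 37, 45, 50, 51, 52, 53, 56, 62, 64]:

lo=0, hi=18, mid=9, arr[mid]=30 -> 30 < 56, search right half
lo=10, hi=18, mid=14, arr[mid]=52 -> 52 < 56, search right half
lo=15, hi=18, mid=16, arr[mid]=56 -> Found target at index 16!

Binary search finds 56 at index 16 after 3 comparisons. The search repeatedly halves the search space by comparing with the middle element.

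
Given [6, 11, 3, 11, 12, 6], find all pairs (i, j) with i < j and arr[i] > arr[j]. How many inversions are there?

Finding inversions in [6, 11, 3, 11, 12, 6]:

(0, 2): arr[0]=6 > arr[2]=3
(1, 2): arr[1]=11 > arr[2]=3
(1, 5): arr[1]=11 > arr[5]=6
(3, 5): arr[3]=11 > arr[5]=6
(4, 5): arr[4]=12 > arr[5]=6

Total inversions: 5

The array has 5 inversion(s): (0,2), (1,2), (1,5), (3,5), (4,5). Each pair (i,j) satisfies i < j and arr[i] > arr[j].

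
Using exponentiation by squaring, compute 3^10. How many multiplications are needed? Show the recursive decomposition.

Computing 3^10 by squaring (build up from 3^1; each line after the first costs one multiplication):

3^1 = 3
3^2 = (3^1)^2 = 3^2 = 9
3^4 = (3^2)^2 = 9^2 = 81
3^5 = 3 * 3^4 = 3 * 81 = 243
3^10 = (3^5)^2 = 243^2 = 59049

Result: 59049
Multiplications needed: 4 (4 lines after 3^1)

3^10 = 59049. Using exponentiation by squaring, this requires 4 multiplications. The key idea: if the exponent is even, square the half-power; if odd, multiply by the base once.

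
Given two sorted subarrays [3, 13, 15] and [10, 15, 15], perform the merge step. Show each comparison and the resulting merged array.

Merging process:

Compare 3 vs 10: take 3 from left. Merged: [3]
Compare 13 vs 10: take 10 from right. Merged: [3, 10]
Compare 13 vs 15: take 13 from left. Merged: [3, 10, 13]
Compare 15 vs 15: take 15 from left. Merged: [3, 10, 13, 15]
Append remaining from right: [15, 15]. Merged: [3, 10, 13, 15, 15, 15]

Final merged array: [3, 10, 13, 15, 15, 15]
Total comparisons: 4

The merged array is [3, 10, 13, 15, 15, 15], requiring 4 comparisons. The merge step runs in O(n) time where n is the total number of elements.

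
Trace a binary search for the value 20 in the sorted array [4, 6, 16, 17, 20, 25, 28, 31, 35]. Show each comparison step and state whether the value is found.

Binary search for 20 in [4, 6, 16, 17, 20, 25, 28, 31, 35]:

lo=0, hi=8, mid=4, arr[mid]=20 -> Found target at index 4!

Binary search finds 20 at index 4 after 1 comparisons. The search repeatedly halves the search space by comparing with the middle element.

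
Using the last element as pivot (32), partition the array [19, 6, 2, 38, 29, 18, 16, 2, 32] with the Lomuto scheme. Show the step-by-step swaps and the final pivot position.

Lomuto partition with pivot = 32:

Initial array: [19, 6, 2, 38, 29, 18, 16, 2, 32]

arr[0]=19 <= 32: swap with position 0, array becomes [19, 6, 2, 38, 29, 18, 16, 2, 32]
arr[1]=6 <= 32: swap with position 1, array becomes [19, 6, 2, 38, 29, 18, 16, 2, 32]
arr[2]=2 <= 32: swap with position 2, array becomes [19, 6, 2, 38, 29, 18, 16, 2, 32]
arr[3]=38 > 32: no swap
arr[4]=29 <= 32: swap with position 3, array becomes [19, 6, 2, 29, 38, 18, 16, 2, 32]
arr[5]=18 <= 32: swap with position 4, array becomes [19, 6, 2, 29, 18, 38, 16, 2, 32]
arr[6]=16 <= 32: swap with position 5, array becomes [19, 6, 2, 29, 18, 16, 38, 2, 32]
arr[7]=2 <= 32: swap with position 6, array becomes [19, 6, 2, 29, 18, 16, 2, 38, 32]

Place pivot at position 7: [19, 6, 2, 29, 18, 16, 2, 32, 38]
Pivot position: 7

After partitioning with pivot 32, the array becomes [19, 6, 2, 29, 18, 16, 2, 32, 38]. The pivot is placed at index 7. All elements to the left of the pivot are <= 32, and all elements to the right are > 32.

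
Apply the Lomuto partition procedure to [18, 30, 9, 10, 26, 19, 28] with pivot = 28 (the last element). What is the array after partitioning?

Lomuto partition with pivot = 28:

Initial array: [18, 30, 9, 10, 26, 19, 28]

arr[0]=18 <= 28: swap with position 0, array becomes [18, 30, 9, 10, 26, 19, 28]
arr[1]=30 > 28: no swap
arr[2]=9 <= 28: swap with position 1, array becomes [18, 9, 30, 10, 26, 19, 28]
arr[3]=10 <= 28: swap with position 2, array becomes [18, 9, 10, 30, 26, 19, 28]
arr[4]=26 <= 28: swap with position 3, array becomes [18, 9, 10, 26, 30, 19, 28]
arr[5]=19 <= 28: swap with position 4, array becomes [18, 9, 10, 26, 19, 30, 28]

Place pivot at position 5: [18, 9, 10, 26, 19, 28, 30]
Pivot position: 5

After partitioning with pivot 28, the array becomes [18, 9, 10, 26, 19, 28, 30]. The pivot is placed at index 5. All elements to the left of the pivot are <= 28, and all elements to the right are > 28.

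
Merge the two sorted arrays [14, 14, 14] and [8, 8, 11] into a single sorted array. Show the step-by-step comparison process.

Merging process:

Compare 14 vs 8: take 8 from right. Merged: [8]
Compare 14 vs 8: take 8 from right. Merged: [8, 8]
Compare 14 vs 11: take 11 from right. Merged: [8, 8, 11]
Append remaining from left: [14, 14, 14]. Merged: [8, 8, 11, 14, 14, 14]

Final merged array: [8, 8, 11, 14, 14, 14]
Total comparisons: 3

The merged array is [8, 8, 11, 14, 14, 14], requiring 3 comparisons. The merge step runs in O(n) time where n is the total number of elements.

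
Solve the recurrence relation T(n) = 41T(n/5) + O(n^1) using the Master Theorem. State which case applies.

Master Theorem for T(n) = 41T(n/5) + O(n^1):

a = 41, b = 5, c = 1
log_b(a) = log_5(41) = 2.3074

Case 1: c = 1 < log_5(41) = 2.3074
T(n) = O(n^(log_5 41))

For T(n) = 41T(n/5) + O(n^1): log_5(41) = 2.3074. This is Case 1 of the Master Theorem (c < log_b(a), work dominated by leaves), giving O(n^(log_5 41)).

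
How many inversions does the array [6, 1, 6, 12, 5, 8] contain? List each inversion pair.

Finding inversions in [6, 1, 6, 12, 5, 8]:

(0, 1): arr[0]=6 > arr[1]=1
(0, 4): arr[0]=6 > arr[4]=5
(2, 4): arr[2]=6 > arr[4]=5
(3, 4): arr[3]=12 > arr[4]=5
(3, 5): arr[3]=12 > arr[5]=8

Total inversions: 5

The array has 5 inversion(s): (0,1), (0,4), (2,4), (3,4), (3,5). Each pair (i,j) satisfies i < j and arr[i] > arr[j].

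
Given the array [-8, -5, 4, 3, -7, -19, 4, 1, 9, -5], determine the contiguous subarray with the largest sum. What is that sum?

Using Kadane's algorithm on [-8, -5, 4, 3, -7, -19, 4, 1, 9, -5]:

Scanning through the array:
Position 1 (value -5): max_ending_here = -5, max_so_far = -5
Position 2 (value 4): max_ending_here = 4, max_so_far = 4
Position 3 (value 3): max_ending_here = 7, max_so_far = 7
Position 4 (value -7): max_ending_here = 0, max_so_far = 7
Position 5 (value -19): max_ending_here = -19, max_so_far = 7
Position 6 (value 4): max_ending_here = 4, max_so_far = 7
Position 7 (value 1): max_ending_here = 5, max_so_far = 7
Position 8 (value 9): max_ending_here = 14, max_so_far = 14
Position 9 (value -5): max_ending_here = 9, max_so_far = 14

Maximum subarray: [4, 1, 9]
Maximum sum: 14

The maximum subarray is [4, 1, 9] with sum 14. This subarray runs from index 6 to index 8.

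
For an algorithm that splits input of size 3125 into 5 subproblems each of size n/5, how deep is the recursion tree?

For divide and conquer with division factor 5:

Problem sizes at each level:
Level 0: 3125
Level 1: 625
Level 2: 125
Level 3: 25
Level 4: 5
Level 5: 1

The root is level 0 and the size-1 base case is level 5 (the tree spans levels 0 through 5, i.e. 6 levels counting the root), so the depth is the number of divisions: log_5(3125) = 5

The recursion tree depth is log_5(3125) = 5. At each level, the problem size is divided by 5, so it takes 5 divisions to reduce to a base case of size 1. The algorithm makes 5 recursive calls at each level.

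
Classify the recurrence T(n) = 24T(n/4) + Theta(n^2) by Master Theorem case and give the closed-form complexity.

Master Theorem for T(n) = 24T(n/4) + O(n^2):

a = 24, b = 4, c = 2
log_b(a) = log_4(24) = 2.2925

Case 1: c = 2 < log_4(24) = 2.2925
T(n) = O(n^(log_4 24))

For T(n) = 24T(n/4) + O(n^2): log_4(24) = 2.2925. This is Case 1 of the Master Theorem (c < log_b(a), work dominated by leaves), giving O(n^(log_4 24)).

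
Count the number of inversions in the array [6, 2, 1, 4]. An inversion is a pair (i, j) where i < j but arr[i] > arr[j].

Finding inversions in [6, 2, 1, 4]:

(0, 1): arr[0]=6 > arr[1]=2
(0, 2): arr[0]=6 > arr[2]=1
(0, 3): arr[0]=6 > arr[3]=4
(1, 2): arr[1]=2 > arr[2]=1

Total inversions: 4

The array has 4 inversion(s): (0,1), (0,2), (0,3), (1,2). Each pair (i,j) satisfies i < j and arr[i] > arr[j].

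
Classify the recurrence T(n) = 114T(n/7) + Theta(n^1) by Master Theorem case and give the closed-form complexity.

Master Theorem for T(n) = 114T(n/7) + O(n^1):

a = 114, b = 7, c = 1
log_b(a) = log_7(114) = 2.4339

Case 1: c = 1 < log_7(114) = 2.4339
T(n) = O(n^(log_7 114))

For T(n) = 114T(n/7) + O(n^1): log_7(114) = 2.4339. This is Case 1 of the Master Theorem (c < log_b(a), work dominated by leaves), giving O(n^(log_7 114)).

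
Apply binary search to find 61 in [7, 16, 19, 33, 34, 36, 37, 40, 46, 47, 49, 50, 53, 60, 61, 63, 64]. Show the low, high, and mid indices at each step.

Binary search for 61 in [7, 16, 19, 33, 34, 36, 37, 40, 46, 47, 49, 50, 53, 60, 61, 63, 64]:

lo=0, hi=16, mid=8, arr[mid]=46 -> 46 < 61, search right half
lo=9, hi=16, mid=12, arr[mid]=53 -> 53 < 61, search right half
lo=13, hi=16, mid=14, arr[mid]=61 -> Found target at index 14!

Binary search finds 61 at index 14 after 3 comparisons. The search repeatedly halves the search space by comparing with the middle element.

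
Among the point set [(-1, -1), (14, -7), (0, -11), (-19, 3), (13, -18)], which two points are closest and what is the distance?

Computing all pairwise distances among 5 points:

d((-1, -1), (14, -7)) = 16.1555
d((-1, -1), (0, -11)) = 10.0499 <-- minimum
d((-1, -1), (-19, 3)) = 18.4391
d((-1, -1), (13, -18)) = 22.0227
d((14, -7), (0, -11)) = 14.5602
d((14, -7), (-19, 3)) = 34.4819
d((14, -7), (13, -18)) = 11.0454
d((0, -11), (-19, 3)) = 23.6008
d((0, -11), (13, -18)) = 14.7648
d((-19, 3), (13, -18)) = 38.2753

Closest pair: (-1, -1) and (0, -11) with distance 10.0499

The closest pair is (-1, -1) and (0, -11) with Euclidean distance 10.0499. For 5 points, brute-force pairwise comparison is shown above. For large n, the divide-and-conquer algorithm (sort by x, recurse on halves, check the dividing strip) achieves O(n log n).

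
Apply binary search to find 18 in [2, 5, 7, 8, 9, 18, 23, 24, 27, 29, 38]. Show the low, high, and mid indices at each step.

Binary search for 18 in [2, 5, 7, 8, 9, 18, 23, 24, 27, 29, 38]:

lo=0, hi=10, mid=5, arr[mid]=18 -> Found target at index 5!

Binary search finds 18 at index 5 after 1 comparisons. The search repeatedly halves the search space by comparing with the middle element.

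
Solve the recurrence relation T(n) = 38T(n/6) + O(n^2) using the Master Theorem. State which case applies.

Master Theorem for T(n) = 38T(n/6) + O(n^2):

a = 38, b = 6, c = 2
log_b(a) = log_6(38) = 2.0302

Case 1: c = 2 < log_6(38) = 2.0302
T(n) = O(n^(log_6 38))

For T(n) = 38T(n/6) + O(n^2): log_6(38) = 2.0302. This is Case 1 of the Master Theorem (c < log_b(a), work dominated by leaves), giving O(n^(log_6 38)).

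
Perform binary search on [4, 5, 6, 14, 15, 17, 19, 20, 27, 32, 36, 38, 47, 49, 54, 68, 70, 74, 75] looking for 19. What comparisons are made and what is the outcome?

Binary search for 19 in [4, 5, 6, 14, 15, 17, 19, 20, 27, 32, 36, 38, 47, 49, 54, 68, 70, 74, 75]:

lo=0, hi=18, mid=9, arr[mid]=32 -> 32 > 19, search left half
lo=0, hi=8, mid=4, arr[mid]=15 -> 15 < 19, search right half
lo=5, hi=8, mid=6, arr[mid]=19 -> Found target at index 6!

Binary search finds 19 at index 6 after 3 comparisons. The search repeatedly halves the search space by comparing with the middle element.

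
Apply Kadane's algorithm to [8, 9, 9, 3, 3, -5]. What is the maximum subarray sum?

Using Kadane's algorithm on [8, 9, 9, 3, 3, -5]:

Scanning through the array:
Position 1 (value 9): max_ending_here = 17, max_so_far = 17
Position 2 (value 9): max_ending_here = 26, max_so_far = 26
Position 3 (value 3): max_ending_here = 29, max_so_far = 29
Position 4 (value 3): max_ending_here = 32, max_so_far = 32
Position 5 (value -5): max_ending_here = 27, max_so_far = 32

Maximum subarray: [8, 9, 9, 3, 3]
Maximum sum: 32

The maximum subarray is [8, 9, 9, 3, 3] with sum 32. This subarray runs from index 0 to index 4.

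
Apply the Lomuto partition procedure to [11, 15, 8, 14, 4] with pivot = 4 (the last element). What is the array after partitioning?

Lomuto partition with pivot = 4:

Initial array: [11, 15, 8, 14, 4]

arr[0]=11 > 4: no swap
arr[1]=15 > 4: no swap
arr[2]=8 > 4: no swap
arr[3]=14 > 4: no swap

Place pivot at position 0: [4, 15, 8, 14, 11]
Pivot position: 0

After partitioning with pivot 4, the array becomes [4, 15, 8, 14, 11]. The pivot is placed at index 0. All elements to the left of the pivot are <= 4, and all elements to the right are > 4.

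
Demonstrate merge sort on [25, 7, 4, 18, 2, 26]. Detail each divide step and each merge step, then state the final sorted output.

Merge sort trace:

Split: [25, 7, 4, 18, 2, 26] -> [25, 7, 4] and [18, 2, 26]
  Split: [25, 7, 4] -> [25] and [7, 4]
    Split: [7, 4] -> [7] and [4]
    Merge: [7] + [4] -> [4, 7]
  Merge: [25] + [4, 7] -> [4, 7, 25]
  Split: [18, 2, 26] -> [18] and [2, 26]
    Split: [2, 26] -> [2] and [26]
    Merge: [2] + [26] -> [2, 26]
  Merge: [18] + [2, 26] -> [2, 18, 26]
Merge: [4, 7, 25] + [2, 18, 26] -> [2, 4, 7, 18, 25, 26]

Final sorted array: [2, 4, 7, 18, 25, 26]

The merge sort proceeds by recursively splitting the array and merging sorted halves.
After all merges, the sorted array is [2, 4, 7, 18, 25, 26].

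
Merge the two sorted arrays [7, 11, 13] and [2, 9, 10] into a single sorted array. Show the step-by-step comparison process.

Merging process:

Compare 7 vs 2: take 2 from right. Merged: [2]
Compare 7 vs 9: take 7 from left. Merged: [2, 7]
Compare 11 vs 9: take 9 from right. Merged: [2, 7, 9]
Compare 11 vs 10: take 10 from right. Merged: [2, 7, 9, 10]
Append remaining from left: [11, 13]. Merged: [2, 7, 9, 10, 11, 13]

Final merged array: [2, 7, 9, 10, 11, 13]
Total comparisons: 4

The merged array is [2, 7, 9, 10, 11, 13], requiring 4 comparisons. The merge step runs in O(n) time where n is the total number of elements.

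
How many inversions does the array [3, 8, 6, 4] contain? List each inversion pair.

Finding inversions in [3, 8, 6, 4]:

(1, 2): arr[1]=8 > arr[2]=6
(1, 3): arr[1]=8 > arr[3]=4
(2, 3): arr[2]=6 > arr[3]=4

Total inversions: 3

The array has 3 inversion(s): (1,2), (1,3), (2,3). Each pair (i,j) satisfies i < j and arr[i] > arr[j].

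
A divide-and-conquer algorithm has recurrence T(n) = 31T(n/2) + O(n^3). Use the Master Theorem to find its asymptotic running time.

Master Theorem for T(n) = 31T(n/2) + O(n^3):

a = 31, b = 2, c = 3
log_b(a) = log_2(31) = 4.9542

Case 1: c = 3 < log_2(31) = 4.9542
T(n) = O(n^(log_2 31))

For T(n) = 31T(n/2) + O(n^3): log_2(31) = 4.9542. This is Case 1 of the Master Theorem (c < log_b(a), work dominated by leaves), giving O(n^(log_2 31)).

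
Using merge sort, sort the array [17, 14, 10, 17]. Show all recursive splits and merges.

Merge sort trace:

Split: [17, 14, 10, 17] -> [17, 14] and [10, 17]
  Split: [17, 14] -> [17] and [14]
  Merge: [17] + [14] -> [14, 17]
  Split: [10, 17] -> [10] and [17]
  Merge: [10] + [17] -> [10, 17]
Merge: [14, 17] + [10, 17] -> [10, 14, 17, 17]

Final sorted array: [10, 14, 17, 17]

The merge sort proceeds by recursively splitting the array and merging sorted halves.
After all merges, the sorted array is [10, 14, 17, 17].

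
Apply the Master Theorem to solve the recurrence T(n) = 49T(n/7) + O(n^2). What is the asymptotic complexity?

Master Theorem for T(n) = 49T(n/7) + O(n^2):

a = 49, b = 7, c = 2
log_b(a) = log_7(49) = 2.0000

Case 2: c = 2 = log_7(49) = 2.0000
T(n) = O(n^2 log n) = O(n^2 log n)

For T(n) = 49T(n/7) + O(n^2): log_7(49) = 2.0000. This is Case 2 of the Master Theorem (c = log_b(a), equal work at all levels), giving O(n^2 log n).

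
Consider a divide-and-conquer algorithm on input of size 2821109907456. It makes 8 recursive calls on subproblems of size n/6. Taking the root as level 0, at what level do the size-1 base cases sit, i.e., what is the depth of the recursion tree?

For divide and conquer with division factor 6:

Problem sizes at each level:
Level 0: 2821109907456
Level 1: 470184984576
Level 2: 78364164096
Level 3: 13060694016
Level 4: 2176782336
Level 5: 362797056
Level 6: 60466176
Level 7: 10077696
Level 8: 1679616
Level 9: 279936
Level 10: 46656
Level 11: 7776
Level 12: 1296
Level 13: 216
Level 14: 36
Level 15: 6
Level 16: 1

The root is level 0 and the size-1 base case is level 16 (the tree spans levels 0 through 16, i.e. 17 levels counting the root), so the depth is the number of divisions: log_6(2821109907456) = 16

The recursion tree depth is log_6(2821109907456) = 16. At each level, the problem size is divided by 6, so it takes 16 divisions to reduce to a base case of size 1. The algorithm makes 8 recursive calls at each level.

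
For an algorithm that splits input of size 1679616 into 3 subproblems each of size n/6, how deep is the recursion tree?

For divide and conquer with division factor 6:

Problem sizes at each level:
Level 0: 1679616
Level 1: 279936
Level 2: 46656
Level 3: 7776
Level 4: 1296
Level 5: 216
Level 6: 36
Level 7: 6
Level 8: 1

The root is level 0 and the size-1 base case is level 8 (the tree spans levels 0 through 8, i.e. 9 levels counting the root), so the depth is the number of divisions: log_6(1679616) = 8

The recursion tree depth is log_6(1679616) = 8. At each level, the problem size is divided by 6, so it takes 8 divisions to reduce to a base case of size 1. The algorithm makes 3 recursive calls at each level.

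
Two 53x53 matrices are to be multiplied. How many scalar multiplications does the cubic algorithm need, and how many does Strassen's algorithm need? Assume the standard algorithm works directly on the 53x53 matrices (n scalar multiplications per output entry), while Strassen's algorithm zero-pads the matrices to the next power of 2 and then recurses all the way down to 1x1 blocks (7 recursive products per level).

Matrix multiplication for 53x53 matrices:

Strassen's algorithm requires power-of-2 dimensions. Pad 53x53 to 64x64 (next power of 2).

Standard algorithm: 53^3 = 148877 multiplications
Strassen's algorithm: 7^(log2(64)) = 7^6 = 117649 multiplications
Savings: 148877 - 117649 = 31228 multiplications

Standard: 148877 multiplications (53^3). Strassen: 117649 multiplications (7^6, after padding to 64x64). Strassen reduces 8 recursive multiplications to 7 at each level.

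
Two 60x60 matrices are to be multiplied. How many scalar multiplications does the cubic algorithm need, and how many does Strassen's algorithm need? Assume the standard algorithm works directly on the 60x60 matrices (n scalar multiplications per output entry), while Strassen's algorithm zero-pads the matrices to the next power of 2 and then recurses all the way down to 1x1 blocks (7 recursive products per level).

Matrix multiplication for 60x60 matrices:

Strassen's algorithm requires power-of-2 dimensions. Pad 60x60 to 64x64 (next power of 2).

Standard algorithm: 60^3 = 216000 multiplications
Strassen's algorithm: 7^(log2(64)) = 7^6 = 117649 multiplications
Savings: 216000 - 117649 = 98351 multiplications

Standard: 216000 multiplications (60^3). Strassen: 117649 multiplications (7^6, after padding to 64x64). Strassen reduces 8 recursive multiplications to 7 at each level.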